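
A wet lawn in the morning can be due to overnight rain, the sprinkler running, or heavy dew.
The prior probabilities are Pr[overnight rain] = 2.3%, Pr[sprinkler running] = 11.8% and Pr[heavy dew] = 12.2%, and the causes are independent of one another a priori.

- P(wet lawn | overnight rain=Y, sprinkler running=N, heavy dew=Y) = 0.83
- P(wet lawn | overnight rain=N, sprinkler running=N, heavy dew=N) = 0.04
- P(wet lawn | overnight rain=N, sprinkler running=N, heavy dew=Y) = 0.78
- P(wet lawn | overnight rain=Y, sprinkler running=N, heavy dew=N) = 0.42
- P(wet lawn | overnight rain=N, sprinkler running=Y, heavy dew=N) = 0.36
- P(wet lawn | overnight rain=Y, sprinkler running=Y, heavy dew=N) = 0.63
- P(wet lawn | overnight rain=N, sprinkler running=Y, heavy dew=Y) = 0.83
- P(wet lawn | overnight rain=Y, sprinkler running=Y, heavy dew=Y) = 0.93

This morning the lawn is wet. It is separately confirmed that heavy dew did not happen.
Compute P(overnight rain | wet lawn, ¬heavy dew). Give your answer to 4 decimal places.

Weight on overnight rain=true, given the evidence: 0.008520 + 0.001710 = 0.010230
Normalizer over all consistent configurations: 0.04*0.977*0.882 + 0.36*0.977*0.118 + 0.42*0.023*0.882 + 0.63*0.023*0.118 = 0.086202
P(overnight rain | wet lawn, ¬heavy dew) = 0.010230/0.086202 ≈ 0.1187

P(overnight rain | wet lawn, ¬heavy dew) ≈ 0.1187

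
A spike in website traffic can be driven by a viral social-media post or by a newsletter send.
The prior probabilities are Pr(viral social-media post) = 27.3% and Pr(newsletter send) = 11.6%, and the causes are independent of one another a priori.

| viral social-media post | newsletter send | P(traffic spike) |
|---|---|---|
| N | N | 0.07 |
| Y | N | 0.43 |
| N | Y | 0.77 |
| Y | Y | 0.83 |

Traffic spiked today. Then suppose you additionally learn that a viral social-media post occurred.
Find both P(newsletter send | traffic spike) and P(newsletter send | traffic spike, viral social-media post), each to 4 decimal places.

Numerator (weight on configurations with newsletter send): 0.064936 + 0.026284 = 0.091220
Denominator P(traffic spike): 0.07*0.727*0.884 + 0.77*0.727*0.116 + 0.43*0.273*0.884 + 0.83*0.273*0.116 = 0.239980
P(newsletter send | traffic spike) = 0.091220/0.239980 ≈ 0.3801

With the extra evidence:
By total probability over both values of newsletter send:
  P(traffic spike | viral social-media post) = 0.43×0.884 + 0.83×0.116
        = 0.380120 + 0.096280 = 0.476400
Configurations with newsletter send contribute 0.096280, so
  P(newsletter send | traffic spike, viral social-media post) = 0.096280 / 0.476400 ≈ 0.2021
The drop from 0.3801 to 0.2021 is the explaining-away (discounting) effect.

P(newsletter send | traffic spike) ≈ 0.3801; P(newsletter send | traffic spike, viral social-media post) ≈ 0.2021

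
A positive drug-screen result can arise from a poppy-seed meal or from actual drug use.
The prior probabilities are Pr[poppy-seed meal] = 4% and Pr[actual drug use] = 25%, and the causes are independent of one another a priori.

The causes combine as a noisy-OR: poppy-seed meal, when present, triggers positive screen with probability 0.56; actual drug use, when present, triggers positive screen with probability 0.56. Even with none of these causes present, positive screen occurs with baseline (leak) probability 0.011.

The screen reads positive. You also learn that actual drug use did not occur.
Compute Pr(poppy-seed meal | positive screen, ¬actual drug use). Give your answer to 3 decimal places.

Pr(poppy-seed meal | positive screen, ¬actual drug use) ≈ 0.681

Under noisy-OR, P(positive screen | causes) = 1 − (1−0.011)·∏(1−qᵢ) over the active causes.
Sum P(positive screen|·) weighted by the priors over both values of poppy-seed meal:
  P(positive screen | ¬actual drug use) = 0.011*0.96 + 0.56484*0.04
        = 0.010560 + 0.022594 = 0.033154
Configurations with poppy-seed meal contribute 0.022594, so
  P(poppy-seed meal | positive screen, ¬actual drug use) = 0.022594 / 0.033154 ≈ 0.681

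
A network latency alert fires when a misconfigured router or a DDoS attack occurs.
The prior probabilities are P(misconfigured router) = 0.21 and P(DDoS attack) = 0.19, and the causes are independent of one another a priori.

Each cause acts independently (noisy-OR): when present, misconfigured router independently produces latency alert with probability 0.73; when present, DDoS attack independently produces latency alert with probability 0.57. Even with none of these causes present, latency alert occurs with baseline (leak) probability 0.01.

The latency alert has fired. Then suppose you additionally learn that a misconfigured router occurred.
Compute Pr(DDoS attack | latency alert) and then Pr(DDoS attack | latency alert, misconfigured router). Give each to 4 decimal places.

Pr(DDoS attack | latency alert) ≈ 0.4812; Pr(DDoS attack | latency alert, misconfigured router) ≈ 0.2208

Under noisy-OR, P(latency alert | causes) = 1 − (1−0.01)·∏(1−qᵢ) over the active causes.
By total probability over the 4 (misconfigured router, DDoS attack) configurations:
  P(latency alert) = 0.01·0.79·0.81 + 0.5743·0.79·0.19 + 0.7327·0.21·0.81 + 0.885061·0.21·0.19
        = 0.006399 + 0.086202 + 0.124632 + 0.035314 = 0.252547
The terms with DDoS attack present sum to 0.121516, so
  P(DDoS attack | latency alert) = 0.121516 / 0.252547 ≈ 0.4812

Now condition on the additional information:
For the numerator, keep only DDoS attack=true terms: 0.885061·0.19 = 0.168162
The normalizing constant is 0.7327·0.81 + 0.885061·0.19 = 0.761649
Posterior = 0.168162 / 0.761649 ≈ 0.2208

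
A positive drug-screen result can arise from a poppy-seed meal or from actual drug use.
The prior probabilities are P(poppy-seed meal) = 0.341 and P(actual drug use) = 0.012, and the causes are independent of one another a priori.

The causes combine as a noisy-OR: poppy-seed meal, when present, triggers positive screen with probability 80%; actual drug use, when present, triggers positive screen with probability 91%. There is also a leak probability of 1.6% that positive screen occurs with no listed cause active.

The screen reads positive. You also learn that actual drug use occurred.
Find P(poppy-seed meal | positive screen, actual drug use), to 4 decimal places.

P(poppy-seed meal | positive screen, actual drug use) ≈ 0.3580

Under noisy-OR, P(positive screen | causes) = 1 − (1−0.016)·∏(1−qᵢ) over the active causes.
Enumerate both values of poppy-seed meal and weight by the priors:
  P(positive screen | actual drug use) = 0.91144·0.659 + 0.982288·0.341
        = 0.600639 + 0.334960 = 0.935599
The terms with poppy-seed meal present sum to 0.334960, so
  P(poppy-seed meal | positive screen, actual drug use) = 0.334960 / 0.935599 ≈ 0.3580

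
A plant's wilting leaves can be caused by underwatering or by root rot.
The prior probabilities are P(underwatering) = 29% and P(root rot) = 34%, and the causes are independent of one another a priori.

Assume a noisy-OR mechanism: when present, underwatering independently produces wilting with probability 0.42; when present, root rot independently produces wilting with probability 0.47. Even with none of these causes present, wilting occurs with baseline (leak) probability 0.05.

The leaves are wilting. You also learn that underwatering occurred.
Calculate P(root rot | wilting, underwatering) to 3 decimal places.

P(root rot | wilting, underwatering) ≈ 0.448

Under noisy-OR, P(wilting | causes) = 1 − (1−0.05)·∏(1−qᵢ) over the active causes.
P(wilting | underwatering) = 0.449×0.66 + 0.70797×0.34 = 0.296340 + 0.240710 = 0.537050
Restricting to configurations with root rot present: 0.70797×0.34 = 0.240710.
Hence the posterior is 0.240710/0.537050 ≈ 0.448.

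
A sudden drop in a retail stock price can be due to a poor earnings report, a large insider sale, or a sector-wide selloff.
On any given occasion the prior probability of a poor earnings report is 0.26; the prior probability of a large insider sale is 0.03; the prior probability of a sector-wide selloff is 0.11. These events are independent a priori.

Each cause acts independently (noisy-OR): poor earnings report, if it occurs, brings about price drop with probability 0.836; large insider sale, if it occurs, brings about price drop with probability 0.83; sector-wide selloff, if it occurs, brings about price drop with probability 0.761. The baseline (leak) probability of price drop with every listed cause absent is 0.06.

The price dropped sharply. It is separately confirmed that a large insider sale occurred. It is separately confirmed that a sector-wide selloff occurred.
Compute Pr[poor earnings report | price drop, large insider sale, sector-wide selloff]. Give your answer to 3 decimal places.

Pr[poor earnings report | price drop, large insider sale, sector-wide selloff] ≈ 0.266

Under noisy-OR, P(price drop | causes) = 1 − (1−0.06)·∏(1−qᵢ) over the active causes.
Sum P(price drop|·) weighted by the priors over both values of poor earnings report:
  P(price drop | large insider sale, sector-wide selloff) = 0.961808·0.74 + 0.993736·0.26
        = 0.711738 + 0.258371 = 0.970109
Configurations with poor earnings report contribute 0.258371, so
  P(poor earnings report | price drop, large insider sale, sector-wide selloff) = 0.258371 / 0.970109 ≈ 0.266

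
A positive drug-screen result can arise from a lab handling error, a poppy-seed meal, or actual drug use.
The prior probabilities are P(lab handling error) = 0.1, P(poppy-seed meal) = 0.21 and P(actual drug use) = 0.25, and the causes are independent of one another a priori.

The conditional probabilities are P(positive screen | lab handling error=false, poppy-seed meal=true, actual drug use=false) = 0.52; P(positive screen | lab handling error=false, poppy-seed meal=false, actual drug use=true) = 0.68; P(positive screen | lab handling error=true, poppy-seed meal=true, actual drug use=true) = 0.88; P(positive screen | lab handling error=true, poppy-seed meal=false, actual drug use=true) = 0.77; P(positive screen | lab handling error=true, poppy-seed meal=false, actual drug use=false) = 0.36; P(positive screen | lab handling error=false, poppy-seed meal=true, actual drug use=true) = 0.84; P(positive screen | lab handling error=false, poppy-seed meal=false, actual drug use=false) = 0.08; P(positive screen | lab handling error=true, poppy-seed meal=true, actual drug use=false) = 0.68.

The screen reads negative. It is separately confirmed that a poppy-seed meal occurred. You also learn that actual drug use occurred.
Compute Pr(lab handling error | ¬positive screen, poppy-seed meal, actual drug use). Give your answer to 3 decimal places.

Pr(lab handling error | ¬positive screen, poppy-seed meal, actual drug use) ≈ 0.077

P(¬positive screen | poppy-seed meal, actual drug use) = 0.16×0.9 + 0.12×0.1 = 0.144000 + 0.012000 = 0.156000
Of this, 0.012000 comes from 0.12×0.1 (the lab handling error=true cases).
So P(lab handling error | ¬positive screen, poppy-seed meal, actual drug use) = 0.012000/0.156000 ≈ 0.077.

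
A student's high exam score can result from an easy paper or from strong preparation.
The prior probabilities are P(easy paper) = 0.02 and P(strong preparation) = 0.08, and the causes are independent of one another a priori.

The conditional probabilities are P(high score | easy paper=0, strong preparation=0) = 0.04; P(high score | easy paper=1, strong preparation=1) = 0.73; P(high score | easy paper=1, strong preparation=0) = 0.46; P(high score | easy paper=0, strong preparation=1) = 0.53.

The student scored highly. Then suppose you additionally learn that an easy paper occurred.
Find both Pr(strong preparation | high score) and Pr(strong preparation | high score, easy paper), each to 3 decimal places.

Pr(strong preparation | high score) ≈ 0.490; Pr(strong preparation | high score, easy paper) ≈ 0.121

P(high score) = 0.04*0.98*0.92 + 0.53*0.98*0.08 + 0.46*0.02*0.92 + 0.73*0.02*0.08 = 0.036064 + 0.041552 + 0.008464 + 0.001168 = 0.087248
Restricting to configurations with strong preparation present: 0.041552 + 0.001168 = 0.042720.
So P(strong preparation | high score) = 0.042720/0.087248 ≈ 0.490.

Now also conditioning on easy paper=true:
Sum P(high score|·) weighted by the priors over both values of strong preparation:
  P(high score | easy paper) = 0.46·0.92 + 0.73·0.08
        = 0.423200 + 0.058400 = 0.481600
Keeping only the strong preparation-present terms gives 0.058400, so
  P(strong preparation | high score, easy paper) = 0.058400 / 0.481600 ≈ 0.121
— easy paper explains away the evidence for strong preparation.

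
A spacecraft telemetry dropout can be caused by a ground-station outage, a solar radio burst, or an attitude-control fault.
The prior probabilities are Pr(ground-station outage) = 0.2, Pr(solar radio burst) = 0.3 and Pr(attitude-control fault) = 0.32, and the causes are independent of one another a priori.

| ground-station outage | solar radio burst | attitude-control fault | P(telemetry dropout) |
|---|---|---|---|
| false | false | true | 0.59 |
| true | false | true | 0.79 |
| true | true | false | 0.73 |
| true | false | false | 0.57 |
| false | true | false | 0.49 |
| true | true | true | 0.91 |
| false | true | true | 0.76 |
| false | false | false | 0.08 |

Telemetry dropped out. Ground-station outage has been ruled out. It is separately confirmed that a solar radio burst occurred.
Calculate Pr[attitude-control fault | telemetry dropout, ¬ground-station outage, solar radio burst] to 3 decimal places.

By total probability over both values of attitude-control fault:
  P(telemetry dropout | ¬ground-station outage, solar radio burst) = 0.49*0.68 + 0.76*0.32
        = 0.333200 + 0.243200 = 0.576400
Configurations with attitude-control fault contribute 0.243200, so
  P(attitude-control fault | telemetry dropout, ¬ground-station outage, solar radio burst) = 0.243200 / 0.576400 ≈ 0.422

Pr[attitude-control fault | telemetry dropout, ¬ground-station outage, solar radio burst] ≈ 0.422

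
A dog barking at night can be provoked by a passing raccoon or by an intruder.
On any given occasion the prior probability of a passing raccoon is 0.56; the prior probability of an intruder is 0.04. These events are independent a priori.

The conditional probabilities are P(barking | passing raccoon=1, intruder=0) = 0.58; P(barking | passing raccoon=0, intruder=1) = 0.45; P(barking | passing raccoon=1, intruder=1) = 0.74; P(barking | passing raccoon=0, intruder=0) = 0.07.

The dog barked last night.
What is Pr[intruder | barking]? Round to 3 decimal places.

For the numerator, keep only intruder=true terms: 0.007920 + 0.016576 = 0.024496
Normalizer over all consistent configurations: 0.07*0.44*0.96 + 0.45*0.44*0.04 + 0.58*0.56*0.96 + 0.74*0.56*0.04 = 0.365872
P(intruder | barking) = 0.024496/0.365872 ≈ 0.067

Pr[intruder | barking] ≈ 0.067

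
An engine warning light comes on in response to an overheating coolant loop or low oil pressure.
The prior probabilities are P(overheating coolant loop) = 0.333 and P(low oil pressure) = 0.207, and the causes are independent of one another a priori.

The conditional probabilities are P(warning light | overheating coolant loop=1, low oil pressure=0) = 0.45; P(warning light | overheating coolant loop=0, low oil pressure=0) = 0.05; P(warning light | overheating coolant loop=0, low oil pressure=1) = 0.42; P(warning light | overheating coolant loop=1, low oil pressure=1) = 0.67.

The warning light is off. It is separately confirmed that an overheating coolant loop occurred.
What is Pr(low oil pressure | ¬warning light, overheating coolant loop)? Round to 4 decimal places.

P(¬warning light | overheating coolant loop) = 0.55*0.793 + 0.33*0.207 = 0.436150 + 0.068310 = 0.504460
The low oil pressure-present share is 0.33*0.207 = 0.068310.
Hence the posterior is 0.068310/0.504460 ≈ 0.1354.

Pr(low oil pressure | ¬warning light, overheating coolant loop) ≈ 0.1354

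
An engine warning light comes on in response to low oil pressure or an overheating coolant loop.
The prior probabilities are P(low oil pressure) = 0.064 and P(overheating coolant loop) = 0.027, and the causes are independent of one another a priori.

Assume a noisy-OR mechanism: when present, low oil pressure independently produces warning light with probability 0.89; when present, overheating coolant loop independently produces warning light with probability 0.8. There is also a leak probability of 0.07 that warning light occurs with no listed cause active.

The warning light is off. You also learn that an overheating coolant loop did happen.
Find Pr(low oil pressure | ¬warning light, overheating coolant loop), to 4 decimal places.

Under noisy-OR, P(warning light | causes) = 1 − (1−0.07)·∏(1−qᵢ) over the active causes.
P(¬warning light | overheating coolant loop) = 0.186×0.936 + 0.02046×0.064 = 0.174096 + 0.001309 = 0.175405
Restricting to configurations with low oil pressure present: 0.02046×0.064 = 0.001309.
So P(low oil pressure | ¬warning light, overheating coolant loop) = 0.001309/0.175405 ≈ 0.0075.

Pr(low oil pressure | ¬warning light, overheating coolant loop) ≈ 0.0075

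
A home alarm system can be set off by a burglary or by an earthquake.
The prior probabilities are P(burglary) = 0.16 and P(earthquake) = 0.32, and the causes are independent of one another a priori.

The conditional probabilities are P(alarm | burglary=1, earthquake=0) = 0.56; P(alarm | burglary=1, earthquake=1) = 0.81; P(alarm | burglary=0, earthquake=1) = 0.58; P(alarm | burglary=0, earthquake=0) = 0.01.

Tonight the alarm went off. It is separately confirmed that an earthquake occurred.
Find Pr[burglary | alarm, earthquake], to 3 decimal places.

Pr[burglary | alarm, earthquake] ≈ 0.210

Sum P(alarm|·) weighted by the priors over both values of burglary:
  P(alarm | earthquake) = 0.58·0.84 + 0.81·0.16
        = 0.487200 + 0.129600 = 0.616800
Keeping only the burglary-present terms gives 0.129600, so
  P(burglary | alarm, earthquake) = 0.129600 / 0.616800 ≈ 0.210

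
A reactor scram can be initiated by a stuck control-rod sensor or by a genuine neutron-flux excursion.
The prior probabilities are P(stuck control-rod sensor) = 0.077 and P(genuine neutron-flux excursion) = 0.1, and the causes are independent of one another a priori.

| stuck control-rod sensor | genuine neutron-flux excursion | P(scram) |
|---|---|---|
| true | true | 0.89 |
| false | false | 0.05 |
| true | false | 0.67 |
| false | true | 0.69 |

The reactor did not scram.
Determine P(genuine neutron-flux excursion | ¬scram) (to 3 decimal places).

P(genuine neutron-flux excursion | ¬scram) ≈ 0.035

Sum P(¬scram|·) weighted by the priors over the 4 (stuck control-rod sensor, genuine neutron-flux excursion) configurations:
  P(¬scram) = 0.95*0.923*0.9 + 0.31*0.923*0.1 + 0.33*0.077*0.9 + 0.11*0.077*0.1
        = 0.789165 + 0.028613 + 0.022869 + 0.000847 = 0.841494
Keeping only the genuine neutron-flux excursion-present terms gives 0.029460, so
  P(genuine neutron-flux excursion | ¬scram) = 0.029460 / 0.841494 ≈ 0.035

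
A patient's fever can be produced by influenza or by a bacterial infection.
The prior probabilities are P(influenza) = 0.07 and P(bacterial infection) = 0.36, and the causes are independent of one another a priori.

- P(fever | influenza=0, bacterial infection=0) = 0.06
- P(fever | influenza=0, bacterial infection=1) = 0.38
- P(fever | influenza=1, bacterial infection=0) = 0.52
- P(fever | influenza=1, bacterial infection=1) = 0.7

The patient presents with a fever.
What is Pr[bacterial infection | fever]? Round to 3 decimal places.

Sum P(fever|·) weighted by the priors over the 4 (influenza, bacterial infection) configurations:
  P(fever) = 0.06·0.93·0.64 + 0.38·0.93·0.36 + 0.52·0.07·0.64 + 0.7·0.07·0.36
        = 0.035712 + 0.127224 + 0.023296 + 0.017640 = 0.203872
Configurations with bacterial infection contribute 0.144864, so
  P(bacterial infection | fever) = 0.144864 / 0.203872 ≈ 0.711

Pr[bacterial infection | fever] ≈ 0.711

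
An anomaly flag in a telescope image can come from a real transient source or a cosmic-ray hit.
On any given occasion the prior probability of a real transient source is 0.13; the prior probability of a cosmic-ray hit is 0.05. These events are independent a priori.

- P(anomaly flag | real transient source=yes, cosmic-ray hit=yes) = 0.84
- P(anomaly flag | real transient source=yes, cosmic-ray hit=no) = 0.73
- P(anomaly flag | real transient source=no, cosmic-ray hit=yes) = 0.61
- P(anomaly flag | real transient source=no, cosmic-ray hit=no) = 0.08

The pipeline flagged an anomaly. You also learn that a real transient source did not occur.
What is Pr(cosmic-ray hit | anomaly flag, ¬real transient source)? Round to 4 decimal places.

Pr(cosmic-ray hit | anomaly flag, ¬real transient source) ≈ 0.2864

By total probability over both values of cosmic-ray hit:
  P(anomaly flag | ¬real transient source) = 0.08×0.95 + 0.61×0.05
        = 0.076000 + 0.030500 = 0.106500
Keeping only the cosmic-ray hit-present terms gives 0.030500, so
  P(cosmic-ray hit | anomaly flag, ¬real transient source) = 0.030500 / 0.106500 ≈ 0.2864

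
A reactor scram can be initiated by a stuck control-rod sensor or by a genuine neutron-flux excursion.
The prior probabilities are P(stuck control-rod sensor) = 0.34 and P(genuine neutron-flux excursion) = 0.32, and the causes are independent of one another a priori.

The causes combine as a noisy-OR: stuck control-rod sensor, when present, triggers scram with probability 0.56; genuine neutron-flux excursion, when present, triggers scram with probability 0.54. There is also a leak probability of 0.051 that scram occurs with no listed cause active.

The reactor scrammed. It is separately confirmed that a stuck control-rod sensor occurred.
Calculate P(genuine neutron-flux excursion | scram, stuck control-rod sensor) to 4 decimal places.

Under noisy-OR, P(scram | causes) = 1 − (1−0.051)·∏(1−qᵢ) over the active causes.
P(scram | stuck control-rod sensor) = 0.58244*0.68 + 0.807922*0.32 = 0.396059 + 0.258535 = 0.654594
Of this, 0.258535 comes from 0.807922*0.32 (the genuine neutron-flux excursion=true cases).
P(genuine neutron-flux excursion | scram, stuck control-rod sensor) = 0.258535 / 0.654594 ≈ 0.3950

P(genuine neutron-flux excursion | scram, stuck control-rod sensor) ≈ 0.3950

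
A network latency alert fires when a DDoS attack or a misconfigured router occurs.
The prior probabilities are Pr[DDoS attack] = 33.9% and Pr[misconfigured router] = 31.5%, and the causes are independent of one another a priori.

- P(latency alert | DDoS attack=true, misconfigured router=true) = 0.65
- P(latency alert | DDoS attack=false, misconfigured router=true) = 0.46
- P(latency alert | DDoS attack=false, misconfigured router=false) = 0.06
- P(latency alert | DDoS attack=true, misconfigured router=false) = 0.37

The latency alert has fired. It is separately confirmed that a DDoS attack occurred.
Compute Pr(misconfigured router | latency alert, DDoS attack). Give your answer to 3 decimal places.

Pr(misconfigured router | latency alert, DDoS attack) ≈ 0.447

For the numerator, keep only misconfigured router=true terms: 0.65×0.315 = 0.204750
The normalizing constant is 0.37×0.685 + 0.65×0.315 = 0.458200
Posterior = 0.204750 / 0.458200 ≈ 0.447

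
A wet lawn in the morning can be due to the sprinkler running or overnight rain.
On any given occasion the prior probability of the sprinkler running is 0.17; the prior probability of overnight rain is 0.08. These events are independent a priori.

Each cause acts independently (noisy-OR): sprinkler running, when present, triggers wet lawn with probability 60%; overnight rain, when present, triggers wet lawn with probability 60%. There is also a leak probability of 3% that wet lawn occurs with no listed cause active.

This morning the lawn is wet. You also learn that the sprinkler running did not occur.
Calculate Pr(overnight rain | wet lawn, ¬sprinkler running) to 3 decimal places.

Under noisy-OR, P(wet lawn | causes) = 1 − (1−0.03)·∏(1−qᵢ) over the active causes.
By total probability over both values of overnight rain:
  P(wet lawn | ¬sprinkler running) = 0.03·0.92 + 0.612·0.08
        = 0.027600 + 0.048960 = 0.076560
Keeping only the overnight rain-present terms gives 0.048960, so
  P(overnight rain | wet lawn, ¬sprinkler running) = 0.048960 / 0.076560 ≈ 0.639

Pr(overnight rain | wet lawn, ¬sprinkler running) ≈ 0.639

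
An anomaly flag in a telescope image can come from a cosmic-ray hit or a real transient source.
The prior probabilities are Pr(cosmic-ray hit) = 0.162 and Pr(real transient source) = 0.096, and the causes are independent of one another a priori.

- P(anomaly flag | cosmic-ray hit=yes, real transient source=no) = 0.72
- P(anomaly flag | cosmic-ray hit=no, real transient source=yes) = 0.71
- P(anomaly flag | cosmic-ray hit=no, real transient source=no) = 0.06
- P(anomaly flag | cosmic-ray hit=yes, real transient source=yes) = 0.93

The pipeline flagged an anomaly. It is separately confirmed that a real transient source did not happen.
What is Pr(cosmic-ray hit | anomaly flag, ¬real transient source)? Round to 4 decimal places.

Pr(cosmic-ray hit | anomaly flag, ¬real transient source) ≈ 0.6988

P(anomaly flag | ¬real transient source) = 0.06*0.838 + 0.72*0.162 = 0.050280 + 0.116640 = 0.166920
Of this, 0.116640 comes from 0.72*0.162 (the cosmic-ray hit=true cases).
P(cosmic-ray hit | anomaly flag, ¬real transient source) = 0.116640 / 0.166920 ≈ 0.6988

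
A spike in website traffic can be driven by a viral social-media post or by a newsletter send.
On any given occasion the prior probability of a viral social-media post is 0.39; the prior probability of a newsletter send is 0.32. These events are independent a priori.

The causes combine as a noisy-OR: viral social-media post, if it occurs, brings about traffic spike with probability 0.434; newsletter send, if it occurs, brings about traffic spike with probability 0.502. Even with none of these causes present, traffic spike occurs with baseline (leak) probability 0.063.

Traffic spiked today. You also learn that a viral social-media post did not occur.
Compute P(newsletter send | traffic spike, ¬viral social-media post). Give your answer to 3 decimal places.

P(newsletter send | traffic spike, ¬viral social-media post) ≈ 0.799

Under noisy-OR, P(traffic spike | causes) = 1 − (1−0.063)·∏(1−qᵢ) over the active causes.
P(traffic spike | ¬viral social-media post) = 0.063*0.68 + 0.533374*0.32 = 0.042840 + 0.170680 = 0.213520
The newsletter send-present share is 0.533374*0.32 = 0.170680.
P(newsletter send | traffic spike, ¬viral social-media post) = 0.170680 / 0.213520 ≈ 0.799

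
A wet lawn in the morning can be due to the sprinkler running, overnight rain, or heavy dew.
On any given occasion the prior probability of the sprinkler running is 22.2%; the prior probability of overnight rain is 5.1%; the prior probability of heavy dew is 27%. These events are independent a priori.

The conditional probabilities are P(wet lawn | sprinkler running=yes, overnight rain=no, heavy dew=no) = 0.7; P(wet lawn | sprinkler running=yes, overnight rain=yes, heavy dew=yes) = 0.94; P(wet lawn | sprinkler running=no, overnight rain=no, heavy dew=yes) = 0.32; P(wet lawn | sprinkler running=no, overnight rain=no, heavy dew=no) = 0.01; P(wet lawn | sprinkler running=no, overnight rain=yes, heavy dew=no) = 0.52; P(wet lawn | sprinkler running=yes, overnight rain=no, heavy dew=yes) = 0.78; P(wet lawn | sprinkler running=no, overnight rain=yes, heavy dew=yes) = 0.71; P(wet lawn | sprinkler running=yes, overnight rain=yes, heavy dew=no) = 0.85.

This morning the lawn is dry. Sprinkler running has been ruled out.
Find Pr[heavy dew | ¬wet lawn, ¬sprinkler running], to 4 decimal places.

Pr[heavy dew | ¬wet lawn, ¬sprinkler running] ≈ 0.2021

By total probability over the 4 (overnight rain, heavy dew) configurations:
  P(¬wet lawn | ¬sprinkler running) = 0.99·0.949·0.73 + 0.68·0.949·0.27 + 0.48·0.051·0.73 + 0.29·0.051·0.27
        = 0.685842 + 0.174236 + 0.017870 + 0.003993 = 0.881941
Keeping only the heavy dew-present terms gives 0.178229, so
  P(heavy dew | ¬wet lawn, ¬sprinkler running) = 0.178229 / 0.881941 ≈ 0.2021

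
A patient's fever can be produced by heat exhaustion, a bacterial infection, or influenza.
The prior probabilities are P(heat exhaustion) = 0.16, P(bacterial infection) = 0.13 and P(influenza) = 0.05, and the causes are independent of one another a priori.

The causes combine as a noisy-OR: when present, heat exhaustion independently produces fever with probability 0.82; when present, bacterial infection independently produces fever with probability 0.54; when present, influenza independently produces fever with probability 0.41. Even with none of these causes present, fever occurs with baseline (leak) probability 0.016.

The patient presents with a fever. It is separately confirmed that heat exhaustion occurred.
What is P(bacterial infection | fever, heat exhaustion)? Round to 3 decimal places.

Under noisy-OR, P(fever | causes) = 1 − (1−0.016)·∏(1−qᵢ) over the active causes.
Numerator (weight on configurations with bacterial infection): 0.113438 + 0.006188 = 0.119626
Denominator P(fever | heat exhaustion): 0.82288×0.87×0.95 + 0.895499×0.87×0.05 + 0.918525×0.13×0.95 + 0.95193×0.13×0.05 = 0.838690
Posterior = 0.119626 / 0.838690 ≈ 0.143

P(bacterial infection | fever, heat exhaustion) ≈ 0.143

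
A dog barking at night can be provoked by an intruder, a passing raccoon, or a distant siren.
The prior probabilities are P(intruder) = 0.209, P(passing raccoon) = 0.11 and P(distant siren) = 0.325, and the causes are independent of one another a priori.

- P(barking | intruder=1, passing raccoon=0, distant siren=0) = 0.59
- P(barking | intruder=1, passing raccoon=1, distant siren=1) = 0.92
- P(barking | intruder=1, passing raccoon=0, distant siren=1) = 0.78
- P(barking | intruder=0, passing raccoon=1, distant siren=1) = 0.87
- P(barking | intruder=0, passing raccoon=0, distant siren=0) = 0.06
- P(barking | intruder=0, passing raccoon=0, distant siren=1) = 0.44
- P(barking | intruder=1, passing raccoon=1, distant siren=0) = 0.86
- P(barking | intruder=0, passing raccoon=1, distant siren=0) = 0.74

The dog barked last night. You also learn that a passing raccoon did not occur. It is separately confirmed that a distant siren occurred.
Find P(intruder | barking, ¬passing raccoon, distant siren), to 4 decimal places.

Enumerate both values of intruder and weight by the priors:
  P(barking | ¬passing raccoon, distant siren) = 0.44·0.791 + 0.78·0.209
        = 0.348040 + 0.163020 = 0.511060
Configurations with intruder contribute 0.163020, so
  P(intruder | barking, ¬passing raccoon, distant siren) = 0.163020 / 0.511060 ≈ 0.3190

P(intruder | barking, ¬passing raccoon, distant siren) ≈ 0.3190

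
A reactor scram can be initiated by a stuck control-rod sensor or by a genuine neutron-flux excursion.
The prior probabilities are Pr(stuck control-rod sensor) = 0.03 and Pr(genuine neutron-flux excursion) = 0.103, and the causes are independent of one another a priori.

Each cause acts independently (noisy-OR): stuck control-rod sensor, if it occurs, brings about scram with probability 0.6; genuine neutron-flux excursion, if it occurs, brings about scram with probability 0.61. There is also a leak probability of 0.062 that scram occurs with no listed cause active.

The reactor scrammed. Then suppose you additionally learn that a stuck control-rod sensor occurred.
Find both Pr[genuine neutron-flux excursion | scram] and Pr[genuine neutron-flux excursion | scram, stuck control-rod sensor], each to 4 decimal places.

Under noisy-OR, P(scram | causes) = 1 − (1−0.062)·∏(1−qᵢ) over the active causes.
P(scram) = 0.062*0.97*0.897 + 0.63418*0.97*0.103 + 0.6248*0.03*0.897 + 0.853672*0.03*0.103 = 0.053946 + 0.063361 + 0.016813 + 0.002638 = 0.136758
The genuine neutron-flux excursion-present share is 0.063361 + 0.002638 = 0.065999.
So P(genuine neutron-flux excursion | scram) = 0.065999/0.136758 ≈ 0.4826.

Now condition on the additional information:
For the numerator, keep only genuine neutron-flux excursion=true terms: 0.853672×0.103 = 0.087928
The normalizing constant is 0.6248×0.897 + 0.853672×0.103 = 0.648374
P(genuine neutron-flux excursion | scram, stuck control-rod sensor) = 0.087928/0.648374 ≈ 0.1356
The drop from 0.4826 to 0.1356 is the explaining-away (discounting) effect.

Pr[genuine neutron-flux excursion | scram] ≈ 0.4826; Pr[genuine neutron-flux excursion | scram, stuck control-rod sensor] ≈ 0.1356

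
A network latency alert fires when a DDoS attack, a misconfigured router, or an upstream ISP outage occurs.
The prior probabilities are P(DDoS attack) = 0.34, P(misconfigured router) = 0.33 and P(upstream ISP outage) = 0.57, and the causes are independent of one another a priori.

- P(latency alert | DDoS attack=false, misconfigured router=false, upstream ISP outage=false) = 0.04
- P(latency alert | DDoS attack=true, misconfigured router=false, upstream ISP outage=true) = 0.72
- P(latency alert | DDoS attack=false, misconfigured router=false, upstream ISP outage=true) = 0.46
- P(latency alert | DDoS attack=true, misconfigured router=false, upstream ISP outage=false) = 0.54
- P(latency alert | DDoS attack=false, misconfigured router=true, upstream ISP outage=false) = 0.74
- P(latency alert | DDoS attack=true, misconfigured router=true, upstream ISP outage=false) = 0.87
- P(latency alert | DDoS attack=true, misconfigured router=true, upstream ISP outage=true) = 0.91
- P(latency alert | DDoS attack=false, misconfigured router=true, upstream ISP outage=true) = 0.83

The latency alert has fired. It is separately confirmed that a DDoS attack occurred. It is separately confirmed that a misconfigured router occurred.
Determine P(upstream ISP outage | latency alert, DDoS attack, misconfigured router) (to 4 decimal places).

P(latency alert | DDoS attack, misconfigured router) = 0.87·0.43 + 0.91·0.57 = 0.374100 + 0.518700 = 0.892800
The upstream ISP outage-present share is 0.91·0.57 = 0.518700.
Hence the posterior is 0.518700/0.892800 ≈ 0.5810.

P(upstream ISP outage | latency alert, DDoS attack, misconfigured router) ≈ 0.5810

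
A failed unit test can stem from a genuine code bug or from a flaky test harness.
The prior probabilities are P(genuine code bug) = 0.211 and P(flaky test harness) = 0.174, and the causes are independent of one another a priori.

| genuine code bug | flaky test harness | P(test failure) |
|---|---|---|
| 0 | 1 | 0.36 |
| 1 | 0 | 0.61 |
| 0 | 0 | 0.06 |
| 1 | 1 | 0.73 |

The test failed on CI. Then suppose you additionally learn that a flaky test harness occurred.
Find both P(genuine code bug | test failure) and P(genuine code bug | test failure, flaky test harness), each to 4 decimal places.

Sum P(test failure|·) weighted by the priors over the 4 (genuine code bug, flaky test harness) configurations:
  P(test failure) = 0.06×0.789×0.826 + 0.36×0.789×0.174 + 0.61×0.211×0.826 + 0.73×0.211×0.174
        = 0.039103 + 0.049423 + 0.106314 + 0.026801 = 0.221641
The terms with genuine code bug present sum to 0.133115, so
  P(genuine code bug | test failure) = 0.133115 / 0.221641 ≈ 0.6006

Now condition on the additional information:
For the numerator, keep only genuine code bug=true terms: 0.73*0.211 = 0.154030
Normalizer over all consistent configurations: 0.36*0.789 + 0.73*0.211 = 0.438070
P(genuine code bug | test failure, flaky test harness) = 0.154030/0.438070 ≈ 0.3516

P(genuine code bug | test failure) ≈ 0.6006; P(genuine code bug | test failure, flaky test harness) ≈ 0.3516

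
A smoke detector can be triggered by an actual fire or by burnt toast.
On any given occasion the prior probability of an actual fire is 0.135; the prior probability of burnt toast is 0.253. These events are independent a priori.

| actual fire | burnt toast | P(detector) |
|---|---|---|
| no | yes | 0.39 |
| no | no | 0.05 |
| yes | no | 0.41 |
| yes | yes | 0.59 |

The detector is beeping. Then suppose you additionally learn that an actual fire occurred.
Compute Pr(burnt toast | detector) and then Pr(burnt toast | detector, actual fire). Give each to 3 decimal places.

Pr(burnt toast | detector) ≈ 0.589; Pr(burnt toast | detector, actual fire) ≈ 0.328

P(detector) = 0.05×0.865×0.747 + 0.39×0.865×0.253 + 0.41×0.135×0.747 + 0.59×0.135×0.253 = 0.032308 + 0.085350 + 0.041346 + 0.020151 = 0.179155
Of this, 0.105501 comes from 0.085350 + 0.020151 (the burnt toast=true cases).
So P(burnt toast | detector) = 0.105501/0.179155 ≈ 0.589.

Now also conditioning on actual fire=true:
P(detector | actual fire) = 0.41*0.747 + 0.59*0.253 = 0.306270 + 0.149270 = 0.455540
Of this, 0.149270 comes from 0.59*0.253 (the burnt toast=true cases).
P(burnt toast | detector, actual fire) = 0.149270 / 0.455540 ≈ 0.328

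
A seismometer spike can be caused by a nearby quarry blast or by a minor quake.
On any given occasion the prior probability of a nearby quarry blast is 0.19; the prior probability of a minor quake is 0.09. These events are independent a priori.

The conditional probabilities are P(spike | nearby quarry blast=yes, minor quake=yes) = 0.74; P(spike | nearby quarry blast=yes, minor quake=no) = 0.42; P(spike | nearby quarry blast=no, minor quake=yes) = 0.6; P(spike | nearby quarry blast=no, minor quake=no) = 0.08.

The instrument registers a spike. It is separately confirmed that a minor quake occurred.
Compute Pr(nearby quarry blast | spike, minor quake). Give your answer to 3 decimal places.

Weight on nearby quarry blast=true, given the evidence: 0.74·0.19 = 0.140600
Normalizer over all consistent configurations: 0.6·0.81 + 0.74·0.19 = 0.626600
Posterior = 0.140600 / 0.626600 ≈ 0.224

Pr(nearby quarry blast | spike, minor quake) ≈ 0.224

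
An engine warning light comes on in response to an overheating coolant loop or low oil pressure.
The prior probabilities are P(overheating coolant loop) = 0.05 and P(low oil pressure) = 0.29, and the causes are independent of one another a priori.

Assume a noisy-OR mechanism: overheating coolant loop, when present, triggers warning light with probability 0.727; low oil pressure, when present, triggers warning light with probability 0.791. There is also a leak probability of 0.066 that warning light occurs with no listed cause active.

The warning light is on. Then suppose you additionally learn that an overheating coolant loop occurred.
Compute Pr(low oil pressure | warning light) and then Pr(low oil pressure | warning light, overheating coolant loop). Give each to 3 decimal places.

Pr(low oil pressure | warning light) ≈ 0.768; Pr(low oil pressure | warning light, overheating coolant loop) ≈ 0.342

Under noisy-OR, P(warning light | causes) = 1 − (1−0.066)·∏(1−qᵢ) over the active causes.
By total probability over the 4 (overheating coolant loop, low oil pressure) configurations:
  P(warning light) = 0.066×0.95×0.71 + 0.804794×0.95×0.29 + 0.745018×0.05×0.71 + 0.946709×0.05×0.29
        = 0.044517 + 0.221721 + 0.026448 + 0.013727 = 0.306413
Keeping only the low oil pressure-present terms gives 0.235448, so
  P(low oil pressure | warning light) = 0.235448 / 0.306413 ≈ 0.768

Now condition on the additional information:
Weight on low oil pressure=true, given the evidence: 0.946709×0.29 = 0.274546
Denominator P(warning light | overheating coolant loop): 0.745018×0.71 + 0.946709×0.29 = 0.803509
Posterior = 0.274546 / 0.803509 ≈ 0.342
The drop from 0.768 to 0.342 is the explaining-away (discounting) effect.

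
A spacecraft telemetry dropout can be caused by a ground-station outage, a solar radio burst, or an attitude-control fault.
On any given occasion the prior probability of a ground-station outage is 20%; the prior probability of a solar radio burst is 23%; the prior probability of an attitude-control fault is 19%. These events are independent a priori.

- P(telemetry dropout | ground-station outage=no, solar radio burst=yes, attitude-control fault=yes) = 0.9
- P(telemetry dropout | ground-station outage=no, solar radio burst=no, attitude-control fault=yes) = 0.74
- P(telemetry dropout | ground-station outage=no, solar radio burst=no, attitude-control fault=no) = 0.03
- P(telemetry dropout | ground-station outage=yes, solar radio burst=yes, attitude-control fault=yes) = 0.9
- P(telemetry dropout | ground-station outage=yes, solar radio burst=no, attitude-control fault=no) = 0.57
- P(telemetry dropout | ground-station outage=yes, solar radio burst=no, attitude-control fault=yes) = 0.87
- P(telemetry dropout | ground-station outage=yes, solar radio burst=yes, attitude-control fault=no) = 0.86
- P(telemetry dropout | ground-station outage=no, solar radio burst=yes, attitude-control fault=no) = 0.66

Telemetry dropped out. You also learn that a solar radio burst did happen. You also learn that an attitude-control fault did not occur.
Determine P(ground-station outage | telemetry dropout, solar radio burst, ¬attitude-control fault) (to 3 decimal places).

Sum P(telemetry dropout|·) weighted by the priors over both values of ground-station outage:
  P(telemetry dropout | solar radio burst, ¬attitude-control fault) = 0.66×0.8 + 0.86×0.2
        = 0.528000 + 0.172000 = 0.700000
Keeping only the ground-station outage-present terms gives 0.172000, so
  P(ground-station outage | telemetry dropout, solar radio burst, ¬attitude-control fault) = 0.172000 / 0.700000 ≈ 0.246

P(ground-station outage | telemetry dropout, solar radio burst, ¬attitude-control fault) ≈ 0.246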